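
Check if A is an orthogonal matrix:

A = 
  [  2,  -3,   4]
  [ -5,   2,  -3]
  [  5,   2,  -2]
No

AᵀA = 
  [ 54,  -6,  13]
  [ -6,  17, -22]
  [ 13, -22,  29]
≠ I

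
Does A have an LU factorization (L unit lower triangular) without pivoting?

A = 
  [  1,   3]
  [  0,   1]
Yes.
A[1,1] = 1 ≠ 0, so Gaussian elimination proceeds without a row swap: multiplier ℓ₂₁ = (0)/(1) = 0, and U[2,2] = 1 - (0)(3) = 1.
L = 
  [  1,   0]
  [  0,   1]
U = 
  [  1,   3]
  [  0,   1]
Check row 2 of LU: [(0)(1), (0)(3) + 1] = [0, 1] = row 2 of A ✓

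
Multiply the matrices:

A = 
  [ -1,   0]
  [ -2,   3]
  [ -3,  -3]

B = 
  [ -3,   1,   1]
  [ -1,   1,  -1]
A is 3×2 and B is 2×3, so AB is 3×3. Each entry is (row of A)·(column of B):
AB[1,1] = (-1)(-3) + (0)(-1) = 3
AB[1,2] = (-1)(1) + (0)(1) = -1
AB[1,3] = (-1)(1) + (0)(-1) = -1
AB[2,1] = (-2)(-3) + (3)(-1) = 3
AB[2,2] = (-2)(1) + (3)(1) = 1
AB[2,3] = (-2)(1) + (3)(-1) = -5
AB[3,1] = (-3)(-3) + (-3)(-1) = 12
AB[3,2] = (-3)(1) + (-3)(1) = -6
AB[3,3] = (-3)(1) + (-3)(-1) = 0

AB = 
  [  3,  -1,  -1]
  [  3,   1,  -5]
  [ 12,  -6,   0]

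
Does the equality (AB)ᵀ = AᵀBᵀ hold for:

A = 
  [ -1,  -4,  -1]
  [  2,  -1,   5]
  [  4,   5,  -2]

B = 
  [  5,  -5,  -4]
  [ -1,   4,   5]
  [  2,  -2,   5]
No

(AB)ᵀ = 
  [ -3,  21,  11]
  [ -9, -24,   4]
  [-21,  12,  -1]

AᵀBᵀ = 
  [-31,  29,  14]
  [-35,  25,  19]
  [-22,  11, -22]

The two matrices differ, so (AB)ᵀ ≠ AᵀBᵀ in general. The correct identity is (AB)ᵀ = BᵀAᵀ.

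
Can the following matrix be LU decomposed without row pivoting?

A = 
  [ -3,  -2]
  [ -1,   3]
Yes.
A[1,1] = -3 ≠ 0, so Gaussian elimination proceeds without a row swap: multiplier ℓ₂₁ = (-1)/(-3) = 1/3, and U[2,2] = 3 - (1/3)(-2) = 11/3.
L = 
  [  1,   0]
  [1/3,   1]
U = 
  [  -3,   -2]
  [   0, 11/3]
Check row 2 of LU: [(1/3)(-3), (1/3)(-2) + (11/3)] = [-1, 3] = row 2 of A ✓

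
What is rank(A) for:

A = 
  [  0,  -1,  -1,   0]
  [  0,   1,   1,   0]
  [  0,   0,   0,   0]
rank(A) = 1

Row reduce:
R2 → R2 + (1)·R1
REF = 
  [  0,  -1,  -1,   0]
  [  0,   0,   0,   0]
  [  0,   0,   0,   0]
Pivot columns: 2 → 1 pivot.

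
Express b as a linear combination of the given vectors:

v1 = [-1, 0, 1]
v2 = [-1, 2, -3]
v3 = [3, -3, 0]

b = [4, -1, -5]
c1 = -2, c2 = 1, c3 = 1

b = -2·v1 + 1·v2 + 1·v3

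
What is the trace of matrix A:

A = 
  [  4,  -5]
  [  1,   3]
7

tr(A) = 4 + 3 = 7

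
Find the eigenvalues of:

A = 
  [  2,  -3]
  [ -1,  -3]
λ = (-1 + √37)/2, (-1 - √37)/2  (≈ 2.541, -3.541)

tr(A) = -1, det(A) = -9
Characteristic polynomial: λ² - tr(A)λ + det(A) = λ² + λ - 9
λ² + λ - 9 = 0  ⇒  λ = (-1 ± √((1)² - 4·(-9)))/2 = (-1 ± √(37))/2
  = (-1 + √37)/2,  (-1 - √37)/2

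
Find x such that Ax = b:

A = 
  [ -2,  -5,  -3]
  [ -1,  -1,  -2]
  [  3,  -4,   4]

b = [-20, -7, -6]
Row reduce the augmented matrix [A|b]:
R2 → R2 - (1/2)·R1
R3 → R3 + (3/2)·R1
R3 → R3 + (23/3)·R2
REF = 
  [   -2,    -5,    -3,   -20]
  [    0,   3/2,  -1/2,     3]
  [    0,     0, -13/3,   -13]

Back-substitution:
x₃ = (-13) / (-13/3) = 3
x₂ = (3 - (-1/2)(3)) / (3/2) = 3
x₁ = (-20 - (-5)(3) - (-3)(3)) / (-2) = -2

x = [-2, 3, 3]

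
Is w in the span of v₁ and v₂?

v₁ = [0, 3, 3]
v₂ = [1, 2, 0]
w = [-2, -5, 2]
No

Form the augmented matrix and row-reduce:
[v₁|v₂|w] = 
  [  0,   1,  -2]
  [  3,   2,  -5]
  [  3,   0,   2]
Swap R1 ↔ R2
R3 → R3 - (1)·R1
R3 → R3 + (2)·R2
REF = 
  [  3,   2,  -5]
  [  0,   1,  -2]
  [  0,   0,   3]

Row 3 reads [0 0 | 3], i.e. 0 = 3, so the system is inconsistent and w ∉ span{v₁, v₂}.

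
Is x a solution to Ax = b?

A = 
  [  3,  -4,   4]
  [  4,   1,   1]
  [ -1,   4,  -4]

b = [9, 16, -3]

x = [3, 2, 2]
Yes

Ax = [9, 16, -3] = b ✓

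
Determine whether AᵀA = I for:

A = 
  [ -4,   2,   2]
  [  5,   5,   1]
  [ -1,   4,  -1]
No

AᵀA = 
  [ 42,  13,  -2]
  [ 13,  45,   5]
  [ -2,   5,   6]
≠ I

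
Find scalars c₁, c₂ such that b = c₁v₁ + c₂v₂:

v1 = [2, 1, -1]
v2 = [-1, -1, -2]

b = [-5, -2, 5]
c1 = -3, c2 = -1

b = -3·v1 + -1·v2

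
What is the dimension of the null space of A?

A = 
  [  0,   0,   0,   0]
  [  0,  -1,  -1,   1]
nullity(A) = 3

Row reduce:
Swap R1 ↔ R2
REF = 
  [  0,  -1,  -1,   1]
  [  0,   0,   0,   0]
Pivot columns: 2 → 1 pivot.
rank(A) = 1, so nullity(A) = 4 - 1 = 3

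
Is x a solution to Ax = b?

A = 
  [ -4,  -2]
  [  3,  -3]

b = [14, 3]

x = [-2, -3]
Yes

Ax = [14, 3] = b ✓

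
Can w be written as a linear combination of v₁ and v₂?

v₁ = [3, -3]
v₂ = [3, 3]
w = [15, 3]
Yes

Form the augmented matrix and row-reduce:
[v₁|v₂|w] = 
  [  3,   3,  15]
  [ -3,   3,   3]
R2 → R2 + (1)·R1
REF = 
  [  3,   3,  15]
  [  0,   6,  18]

No row of the form [0 0 | nonzero], so the system is consistent. Back-substitution gives c₁ = 2, c₂ = 3: w = (2)·v₁ + (3)·v₂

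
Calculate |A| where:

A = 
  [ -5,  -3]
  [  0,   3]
-15

For a 2×2 matrix, det = ad - bc = (-5)(3) - (-3)(0) = -15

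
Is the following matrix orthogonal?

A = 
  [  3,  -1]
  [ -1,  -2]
No

AᵀA = 
  [ 10,  -1]
  [ -1,   5]
≠ I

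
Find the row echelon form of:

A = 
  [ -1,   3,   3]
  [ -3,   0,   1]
Row operations:
R2 → R2 - (3)·R1

Resulting echelon form:
REF = 
  [ -1,   3,   3]
  [  0,  -9,  -8]

Rank = 2 (number of non-zero pivot rows).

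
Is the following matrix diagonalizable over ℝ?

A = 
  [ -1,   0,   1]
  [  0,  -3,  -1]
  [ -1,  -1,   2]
Yes

Characteristic polynomial: det(λI - A) = λ³ + 2λ² - 5λ - 4
By the rational root theorem any rational root is an integer dividing 4; none of those is a root, so p(λ) has no rational roots and hence (being an irreducible cubic) no repeated roots.
Discriminant of the cubic: Δ = 1016
Δ > 0 ⇒ three distinct real eigenvalues: λ ≈ -3.177, -0.6784, 1.856
Three distinct real eigenvalues, so A has 3 independent eigenvectors.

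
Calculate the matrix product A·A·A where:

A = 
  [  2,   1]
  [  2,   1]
A^3 = 
  [ 18,   9]
  [ 18,   9]

A² = A·A:
A²[1,1] = (2)(2) + (1)(2) = 6
A²[1,2] = (2)(1) + (1)(1) = 3
A²[2,1] = (2)(2) + (1)(2) = 6
A²[2,2] = (2)(1) + (1)(1) = 3
A² = 
  [  6,   3]
  [  6,   3]

A^3 = A^2·A:
A^3[1,1] = (6)(2) + (3)(2) = 18
A^3[1,2] = (6)(1) + (3)(1) = 9
A^3[2,1] = (6)(2) + (3)(2) = 18
A^3[2,2] = (6)(1) + (3)(1) = 9
A^3 = 
  [ 18,   9]
  [ 18,   9]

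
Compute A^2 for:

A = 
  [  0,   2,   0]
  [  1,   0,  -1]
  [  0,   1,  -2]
A² = A·A:
A²[1,1] = (0)(0) + (2)(1) + (0)(0) = 2
A²[1,2] = (0)(2) + (2)(0) + (0)(1) = 0
A²[1,3] = (0)(0) + (2)(-1) + (0)(-2) = -2
A²[2,1] = (1)(0) + (0)(1) + (-1)(0) = 0
A²[2,2] = (1)(2) + (0)(0) + (-1)(1) = 1
A²[2,3] = (1)(0) + (0)(-1) + (-1)(-2) = 2
A²[3,1] = (0)(0) + (1)(1) + (-2)(0) = 1
A²[3,2] = (0)(2) + (1)(0) + (-2)(1) = -2
A²[3,3] = (0)(0) + (1)(-1) + (-2)(-2) = 3
A² = 
  [  2,   0,  -2]
  [  0,   1,   2]
  [  1,  -2,   3]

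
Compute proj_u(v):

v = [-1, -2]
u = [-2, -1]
proj_u(v) = [-8/5, -4/5]

v·u = (-1)(-2) + (-2)(-1) = 4
u·u = (-2)² + (-1)² = 5
proj_u(v) = (v·u / u·u) × u = (4/5) × u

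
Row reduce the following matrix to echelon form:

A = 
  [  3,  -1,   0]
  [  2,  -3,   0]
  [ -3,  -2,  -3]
Row operations:
R2 → R2 - (2/3)·R1
R3 → R3 + (1)·R1
R3 → R3 - (9/7)·R2

Resulting echelon form:
REF = 
  [   3,   -1,    0]
  [   0, -7/3,    0]
  [   0,    0,   -3]

Rank = 3 (number of non-zero pivot rows).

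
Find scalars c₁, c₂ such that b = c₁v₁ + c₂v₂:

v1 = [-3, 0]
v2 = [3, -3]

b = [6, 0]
c1 = -2, c2 = 0

b = -2·v1 + 0·v2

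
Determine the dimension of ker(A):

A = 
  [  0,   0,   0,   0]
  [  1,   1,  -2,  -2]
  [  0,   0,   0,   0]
nullity(A) = 3

Row reduce:
Swap R1 ↔ R2
REF = 
  [  1,   1,  -2,  -2]
  [  0,   0,   0,   0]
  [  0,   0,   0,   0]
Pivot columns: 1 → 1 pivot.
rank(A) = 1, so nullity(A) = 4 - 1 = 3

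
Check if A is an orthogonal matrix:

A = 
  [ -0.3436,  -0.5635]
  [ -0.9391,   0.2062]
No

AᵀA = 
  [  1,   0]
  [  0,   0.3601]
≠ I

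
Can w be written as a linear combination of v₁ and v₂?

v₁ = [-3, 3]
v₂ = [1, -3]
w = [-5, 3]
Yes

Form the augmented matrix and row-reduce:
[v₁|v₂|w] = 
  [ -3,   1,  -5]
  [  3,  -3,   3]
R2 → R2 + (1)·R1
REF = 
  [ -3,   1,  -5]
  [  0,  -2,  -2]

No row of the form [0 0 | nonzero], so the system is consistent. Back-substitution gives c₁ = 2, c₂ = 1: w = (2)·v₁ + (1)·v₂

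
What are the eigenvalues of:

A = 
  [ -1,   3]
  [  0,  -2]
λ = -1, -2

tr(A) = -3, det(A) = 2
Characteristic polynomial: λ² - tr(A)λ + det(A) = λ² + 3λ + 2
λ² + 3λ + 2 = (λ + 2)(λ + 1)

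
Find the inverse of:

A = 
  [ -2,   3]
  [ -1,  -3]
det(A) = (-2)(-3) - (3)(-1) = 9
For a 2×2 matrix, A⁻¹ = (1/det(A)) · [[d, -b], [-c, a]]
    = (1/9) · [[-3, -3], [1, -2]]

A⁻¹ = 
  [-1/3, -1/3]
  [ 1/9, -2/9]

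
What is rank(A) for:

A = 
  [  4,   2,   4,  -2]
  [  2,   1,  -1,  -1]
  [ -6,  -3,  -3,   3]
Row reduce:
R2 → R2 - (1/2)·R1
R3 → R3 + (3/2)·R1
R3 → R3 + (1)·R2
REF = 
  [  4,   2,   4,  -2]
  [  0,   0,  -3,   0]
  [  0,   0,   0,   0]
Pivot columns: 1, 3 → 2 pivots.

rank(A) = 2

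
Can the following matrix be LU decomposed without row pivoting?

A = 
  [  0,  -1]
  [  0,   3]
Yes.
The first column is zero, so A is already upper triangular: L = I, U = A.
L = 
  [  1,   0]
  [  0,   1]
U = 
  [  0,  -1]
  [  0,   3]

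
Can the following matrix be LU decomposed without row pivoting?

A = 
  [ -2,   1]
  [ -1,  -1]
Yes.
A[1,1] = -2 ≠ 0, so Gaussian elimination proceeds without a row swap: multiplier ℓ₂₁ = (-1)/(-2) = 1/2, and U[2,2] = -1 - (1/2)(1) = -3/2.
L = 
  [  1,   0]
  [1/2,   1]
U = 
  [  -2,    1]
  [   0, -3/2]
Check row 2 of LU: [(1/2)(-2), (1/2)(1) + (-3/2)] = [-1, -1] = row 2 of A ✓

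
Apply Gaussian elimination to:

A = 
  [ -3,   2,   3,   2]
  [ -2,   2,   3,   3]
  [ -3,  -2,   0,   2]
Row operations:
R2 → R2 - (2/3)·R1
R3 → R3 - (1)·R1
R3 → R3 + (6)·R2

Resulting echelon form:
REF = 
  [ -3,   2,   3,   2]
  [  0, 2/3,   1, 5/3]
  [  0,   0,   3,  10]

Rank = 3 (number of non-zero pivot rows).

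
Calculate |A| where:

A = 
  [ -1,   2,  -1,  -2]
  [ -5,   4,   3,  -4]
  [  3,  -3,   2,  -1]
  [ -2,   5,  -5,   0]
Cofactor expansion along row 1: det(A) = a₁₁M₁₁ - a₁₂M₁₂ + a₁₃M₁₃ - a₁₄M₁₄

M₁₁ = det[[4, 3, -4]; [-3, 2, -1]; [5, -5, 0]]
  = (4)·((2)(0) - (-1)(-5)) - (3)·((-3)(0) - (-1)(5)) + (-4)·((-3)(-5) - (2)(5))
  = (4)(-5) - (3)(5) + (-4)(5)
  = -55
M₁₂ = det[[-5, 3, -4]; [3, 2, -1]; [-2, -5, 0]]
  = (-5)·((2)(0) - (-1)(-5)) - (3)·((3)(0) - (-1)(-2)) + (-4)·((3)(-5) - (2)(-2))
  = (-5)(-5) - (3)(-2) + (-4)(-11)
  = 75
M₁₃ = det[[-5, 4, -4]; [3, -3, -1]; [-2, 5, 0]]
  = (-5)·((-3)(0) - (-1)(5)) - (4)·((3)(0) - (-1)(-2)) + (-4)·((3)(5) - (-3)(-2))
  = (-5)(5) - (4)(-2) + (-4)(9)
  = -53
M₁₄ = det[[-5, 4, 3]; [3, -3, 2]; [-2, 5, -5]]
  = (-5)·((-3)(-5) - (2)(5)) - (4)·((3)(-5) - (2)(-2)) + (3)·((3)(5) - (-3)(-2))
  = (-5)(5) - (4)(-11) + (3)(9)
  = 46

det(A) = (-1)(-55) - (2)(75) + (-1)(-53) - (-2)(46) = 50

det(A) = 50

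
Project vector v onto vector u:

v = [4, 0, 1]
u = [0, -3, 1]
proj_u(v) = [0, -3/10, 1/10]

v·u = (4)(0) + (0)(-3) + (1)(1) = 1
u·u = (0)² + (-3)² + (1)² = 10
proj_u(v) = (v·u / u·u) × u = (1/10) × u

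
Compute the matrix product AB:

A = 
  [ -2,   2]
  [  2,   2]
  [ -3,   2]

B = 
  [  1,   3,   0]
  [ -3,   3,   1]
AB = 
  [ -8,   0,   2]
  [ -4,  12,   2]
  [ -9,  -3,   2]

A is 3×2 and B is 2×3, so AB is 3×3. Each entry is (row of A)·(column of B):
AB[1,1] = (-2)(1) + (2)(-3) = -8
AB[1,2] = (-2)(3) + (2)(3) = 0
AB[1,3] = (-2)(0) + (2)(1) = 2
AB[2,1] = (2)(1) + (2)(-3) = -4
AB[2,2] = (2)(3) + (2)(3) = 12
AB[2,3] = (2)(0) + (2)(1) = 2
AB[3,1] = (-3)(1) + (2)(-3) = -9
AB[3,2] = (-3)(3) + (2)(3) = -3
AB[3,3] = (-3)(0) + (2)(1) = 2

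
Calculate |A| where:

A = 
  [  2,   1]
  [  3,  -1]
For a 2×2 matrix, det = ad - bc = (2)(-1) - (1)(3) = -5

det(A) = -5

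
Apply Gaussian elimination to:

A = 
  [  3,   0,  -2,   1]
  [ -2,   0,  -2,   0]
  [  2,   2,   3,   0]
Row operations:
R2 → R2 + (2/3)·R1
R3 → R3 - (2/3)·R1
Swap R2 ↔ R3

Resulting echelon form:
REF = 
  [    3,     0,    -2,     1]
  [    0,     2,  13/3,  -2/3]
  [    0,     0, -10/3,   2/3]

Rank = 3 (number of non-zero pivot rows).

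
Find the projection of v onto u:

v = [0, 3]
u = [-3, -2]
v·u = (0)(-3) + (3)(-2) = -6
u·u = (-3)² + (-2)² = 13
proj_u(v) = (v·u / u·u) × u = (-6/13) × u

proj_u(v) = [18/13, 12/13]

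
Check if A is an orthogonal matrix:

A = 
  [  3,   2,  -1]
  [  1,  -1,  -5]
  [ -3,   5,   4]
No

AᵀA = 
  [ 19, -10, -20]
  [-10,  30,  23]
  [-20,  23,  42]
≠ I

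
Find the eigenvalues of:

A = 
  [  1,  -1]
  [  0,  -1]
tr(A) = 0, det(A) = -1
Characteristic polynomial: λ² - tr(A)λ + det(A) = λ² - 1
λ² - 1 = (λ + 1)(λ - 1)

λ = 1, -1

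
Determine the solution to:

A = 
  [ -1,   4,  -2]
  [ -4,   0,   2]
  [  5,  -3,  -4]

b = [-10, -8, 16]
Row reduce the augmented matrix [A|b]:
R2 → R2 - (4)·R1
R3 → R3 + (5)·R1
R3 → R3 + (17/16)·R2
REF = 
  [   -1,     4,    -2,   -10]
  [    0,   -16,    10,    32]
  [    0,     0, -27/8,     0]

Back-substitution:
x₃ = 0 / (-27/8) = 0
x₂ = (32 - (10)(0)) / (-16) = -2
x₁ = (-10 - (4)(-2) - (-2)(0)) / (-1) = 2

x = [2, -2, 0]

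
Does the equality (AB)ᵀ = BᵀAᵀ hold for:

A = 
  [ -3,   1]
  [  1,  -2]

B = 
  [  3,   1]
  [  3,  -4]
Yes

(AB)ᵀ = 
  [ -6,  -3]
  [ -7,   9]

BᵀAᵀ = 
  [ -6,  -3]
  [ -7,   9]

Both sides are equal — this is the standard identity (AB)ᵀ = BᵀAᵀ, which holds for all A, B.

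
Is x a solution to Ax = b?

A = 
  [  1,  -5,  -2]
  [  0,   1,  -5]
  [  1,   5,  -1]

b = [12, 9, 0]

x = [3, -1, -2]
Yes

Ax = [12, 9, 0] = b ✓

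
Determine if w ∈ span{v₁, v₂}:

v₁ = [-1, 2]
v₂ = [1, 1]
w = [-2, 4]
Yes

Form the augmented matrix and row-reduce:
[v₁|v₂|w] = 
  [ -1,   1,  -2]
  [  2,   1,   4]
R2 → R2 + (2)·R1
REF = 
  [ -1,   1,  -2]
  [  0,   3,   0]

No row of the form [0 0 | nonzero], so the system is consistent. Back-substitution gives c₁ = 2, c₂ = 0: w = (2)·v₁ + (0)·v₂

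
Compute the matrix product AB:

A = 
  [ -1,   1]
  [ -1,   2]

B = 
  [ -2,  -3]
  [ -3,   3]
AB = 
  [ -1,   6]
  [ -4,   9]

A is 2×2 and B is 2×2, so AB is 2×2. Each entry is (row of A)·(column of B):
AB[1,1] = (-1)(-2) + (1)(-3) = -1
AB[1,2] = (-1)(-3) + (1)(3) = 6
AB[2,1] = (-1)(-2) + (2)(-3) = -4
AB[2,2] = (-1)(-3) + (2)(3) = 9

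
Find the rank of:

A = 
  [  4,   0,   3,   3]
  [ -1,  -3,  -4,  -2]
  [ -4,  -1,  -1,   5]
rank(A) = 3

Row reduce:
R2 → R2 + (1/4)·R1
R3 → R3 + (1)·R1
R3 → R3 - (1/3)·R2
REF = 
  [     4,      0,      3,      3]
  [     0,     -3,  -13/4,   -5/4]
  [     0,      0,  37/12, 101/12]
Pivot columns: 1, 2, 3 → 3 pivots.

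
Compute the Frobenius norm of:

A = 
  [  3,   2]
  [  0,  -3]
||A||_F = 4.69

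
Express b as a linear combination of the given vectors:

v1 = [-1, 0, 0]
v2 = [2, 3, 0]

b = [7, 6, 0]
c1 = -3, c2 = 2

b = -3·v1 + 2·v2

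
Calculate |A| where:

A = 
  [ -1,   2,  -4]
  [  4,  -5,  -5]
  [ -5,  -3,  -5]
228

Cofactor expansion along row 1:
det(A) = (-1)·((-5)(-5) - (-5)(-3)) - (2)·((4)(-5) - (-5)(-5)) + (-4)·((4)(-3) - (-5)(-5))
  = (-1)(10) - (2)(-45) + (-4)(-37)
  = 228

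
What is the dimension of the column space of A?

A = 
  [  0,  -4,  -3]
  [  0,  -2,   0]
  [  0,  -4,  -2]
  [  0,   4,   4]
Row reduce:
R2 → R2 - (1/2)·R1
R3 → R3 - (1)·R1
R4 → R4 + (1)·R1
R3 → R3 - (2/3)·R2
R4 → R4 - (2/3)·R2
REF = 
  [  0,  -4,  -3]
  [  0,   0, 3/2]
  [  0,   0,   0]
  [  0,   0,   0]
Pivot columns: 2, 3 → 2 pivots.
dim(Col(A)) = number of pivot columns = 2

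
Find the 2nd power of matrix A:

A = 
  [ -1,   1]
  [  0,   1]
A² = A·A:
A²[1,1] = (-1)(-1) + (1)(0) = 1
A²[1,2] = (-1)(1) + (1)(1) = 0
A²[2,1] = (0)(-1) + (1)(0) = 0
A²[2,2] = (0)(1) + (1)(1) = 1
A² = 
  [  1,   0]
  [  0,   1]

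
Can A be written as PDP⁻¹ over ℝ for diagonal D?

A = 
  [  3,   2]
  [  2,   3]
Yes

tr(A) = 6, det(A) = 5
Characteristic polynomial: λ² - tr(A)λ + det(A) = λ² - 6λ + 5
λ² - 6λ + 5 = (λ - 1)(λ - 5)
Eigenvalues: 5, 1
λ=1: alg. mult. = 1, geom. mult. = 2 - rank(A - (1)I) = 2 - 1 = 1
λ=5: alg. mult. = 1, geom. mult. = 2 - rank(A - (5)I) = 2 - 1 = 1
Sum of geometric multiplicities equals n, so A has n independent eigenvectors.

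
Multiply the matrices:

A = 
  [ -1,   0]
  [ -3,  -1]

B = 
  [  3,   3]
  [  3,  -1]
AB = 
  [ -3,  -3]
  [-12,  -8]

A is 2×2 and B is 2×2, so AB is 2×2. Each entry is (row of A)·(column of B):
AB[1,1] = (-1)(3) + (0)(3) = -3
AB[1,2] = (-1)(3) + (0)(-1) = -3
AB[2,1] = (-3)(3) + (-1)(3) = -12
AB[2,2] = (-3)(3) + (-1)(-1) = -8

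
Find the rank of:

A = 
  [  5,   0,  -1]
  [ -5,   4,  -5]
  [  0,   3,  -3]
rank(A) = 3

Row reduce:
R2 → R2 + (1)·R1
R3 → R3 - (3/4)·R2
REF = 
  [  5,   0,  -1]
  [  0,   4,  -6]
  [  0,   0, 3/2]
Pivot columns: 1, 2, 3 → 3 pivots.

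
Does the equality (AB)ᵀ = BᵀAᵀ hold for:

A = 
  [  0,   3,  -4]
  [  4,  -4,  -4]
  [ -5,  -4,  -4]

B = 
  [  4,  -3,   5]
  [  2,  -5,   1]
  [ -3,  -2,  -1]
Yes

(AB)ᵀ = 
  [ 18,  20, -16]
  [ -7,  16,  43]
  [  7,  20, -25]

BᵀAᵀ = 
  [ 18,  20, -16]
  [ -7,  16,  43]
  [  7,  20, -25]

Both sides are equal — this is the standard identity (AB)ᵀ = BᵀAᵀ, which holds for all A, B.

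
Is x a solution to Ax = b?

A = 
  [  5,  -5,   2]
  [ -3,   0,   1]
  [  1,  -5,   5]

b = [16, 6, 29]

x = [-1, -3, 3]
Yes

Ax = [16, 6, 29] = b ✓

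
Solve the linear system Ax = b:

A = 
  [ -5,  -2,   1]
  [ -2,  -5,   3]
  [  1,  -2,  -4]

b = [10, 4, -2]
x = [-2, 0, 0]

Row reduce the augmented matrix [A|b]:
R2 → R2 - (2/5)·R1
R3 → R3 + (1/5)·R1
R3 → R3 - (4/7)·R2
REF = 
  [   -5,    -2,     1,    10]
  [    0, -21/5,  13/5,     0]
  [    0,     0, -37/7,     0]

Back-substitution:
x₃ = 0 / (-37/7) = 0
x₂ = (0 - (13/5)(0)) / (-21/5) = 0
x₁ = (10 - (-2)(0) - (1)(0)) / (-5) = -2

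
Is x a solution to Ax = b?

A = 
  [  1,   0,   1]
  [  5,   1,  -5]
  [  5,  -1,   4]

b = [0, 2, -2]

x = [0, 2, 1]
No

Ax = [1, -3, 2] ≠ b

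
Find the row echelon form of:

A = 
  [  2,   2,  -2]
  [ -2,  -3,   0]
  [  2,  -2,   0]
Row operations:
R2 → R2 + (1)·R1
R3 → R3 - (1)·R1
R3 → R3 - (4)·R2

Resulting echelon form:
REF = 
  [  2,   2,  -2]
  [  0,  -1,  -2]
  [  0,   0,  10]

Rank = 3 (number of non-zero pivot rows).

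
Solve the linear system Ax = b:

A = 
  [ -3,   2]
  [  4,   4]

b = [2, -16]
x = [-2, -2]

Row reduce the augmented matrix [A|b]:
R2 → R2 + (4/3)·R1
REF = 
  [   -3,     2,     2]
  [    0,  20/3, -40/3]

Back-substitution:
x₂ = (-40/3) / (20/3) = -2
x₁ = (2 - (2)(-2)) / (-3) = -2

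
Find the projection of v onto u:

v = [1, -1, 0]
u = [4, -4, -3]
proj_u(v) = [32/41, -32/41, -24/41]

v·u = (1)(4) + (-1)(-4) + (0)(-3) = 8
u·u = (4)² + (-4)² + (-3)² = 41
proj_u(v) = (v·u / u·u) × u = (8/41) × u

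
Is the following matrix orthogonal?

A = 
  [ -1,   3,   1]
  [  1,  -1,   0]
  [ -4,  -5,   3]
No

AᵀA = 
  [ 18,  16, -13]
  [ 16,  35, -12]
  [-13, -12,  10]
≠ I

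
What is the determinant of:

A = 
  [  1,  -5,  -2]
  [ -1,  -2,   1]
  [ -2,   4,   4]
-6

Cofactor expansion along row 1:
det(A) = (1)·((-2)(4) - (1)(4)) - (-5)·((-1)(4) - (1)(-2)) + (-2)·((-1)(4) - (-2)(-2))
  = (1)(-12) - (-5)(-2) + (-2)(-8)
  = -6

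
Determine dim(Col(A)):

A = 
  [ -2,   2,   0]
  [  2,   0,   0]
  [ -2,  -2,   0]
Row reduce:
R2 → R2 + (1)·R1
R3 → R3 - (1)·R1
R3 → R3 + (2)·R2
REF = 
  [ -2,   2,   0]
  [  0,   2,   0]
  [  0,   0,   0]
Pivot columns: 1, 2 → 2 pivots.
dim(Col(A)) = number of pivot columns = 2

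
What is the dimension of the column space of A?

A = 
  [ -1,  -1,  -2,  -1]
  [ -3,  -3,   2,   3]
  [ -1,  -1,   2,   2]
Row reduce:
R2 → R2 - (3)·R1
R3 → R3 - (1)·R1
R3 → R3 - (1/2)·R2
REF = 
  [ -1,  -1,  -2,  -1]
  [  0,   0,   8,   6]
  [  0,   0,   0,   0]
Pivot columns: 1, 3 → 2 pivots.
dim(Col(A)) = number of pivot columns = 2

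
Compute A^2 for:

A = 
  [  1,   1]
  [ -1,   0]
A² = A·A:
A²[1,1] = (1)(1) + (1)(-1) = 0
A²[1,2] = (1)(1) + (1)(0) = 1
A²[2,1] = (-1)(1) + (0)(-1) = -1
A²[2,2] = (-1)(1) + (0)(0) = -1
A² = 
  [  0,   1]
  [ -1,  -1]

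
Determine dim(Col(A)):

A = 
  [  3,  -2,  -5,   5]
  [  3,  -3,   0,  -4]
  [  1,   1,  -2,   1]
dim(Col(A)) = 3

Row reduce:
R2 → R2 - (1)·R1
R3 → R3 - (1/3)·R1
R3 → R3 + (5/3)·R2
REF = 
  [    3,    -2,    -5,     5]
  [    0,    -1,     5,    -9]
  [    0,     0,     8, -47/3]
Pivot columns: 1, 2, 3 → 3 pivots.
dim(Col(A)) = number of pivot columns = 3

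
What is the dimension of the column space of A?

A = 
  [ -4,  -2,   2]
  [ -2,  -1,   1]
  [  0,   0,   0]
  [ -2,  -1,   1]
Row reduce:
R2 → R2 - (1/2)·R1
R4 → R4 - (1/2)·R1
REF = 
  [ -4,  -2,   2]
  [  0,   0,   0]
  [  0,   0,   0]
  [  0,   0,   0]
Pivot columns: 1 → 1 pivot.
dim(Col(A)) = number of pivot columns = 1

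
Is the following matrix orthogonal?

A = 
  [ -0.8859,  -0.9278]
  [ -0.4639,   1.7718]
No

AᵀA = 
  [  1,   0]
  [  0,   4.0001]
≠ I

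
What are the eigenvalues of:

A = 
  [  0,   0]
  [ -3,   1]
tr(A) = 1, det(A) = 0
Characteristic polynomial: λ² - tr(A)λ + det(A) = λ² - λ
λ² - λ = λ(λ - 1)

λ = 1, 0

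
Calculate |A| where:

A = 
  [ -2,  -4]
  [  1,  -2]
8

For a 2×2 matrix, det = ad - bc = (-2)(-2) - (-4)(1) = 8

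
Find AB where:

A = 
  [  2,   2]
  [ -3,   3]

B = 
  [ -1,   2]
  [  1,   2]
AB = 
  [  0,   8]
  [  6,   0]

A is 2×2 and B is 2×2, so AB is 2×2. Each entry is (row of A)·(column of B):
AB[1,1] = (2)(-1) + (2)(1) = 0
AB[1,2] = (2)(2) + (2)(2) = 8
AB[2,1] = (-3)(-1) + (3)(1) = 6
AB[2,2] = (-3)(2) + (3)(2) = 0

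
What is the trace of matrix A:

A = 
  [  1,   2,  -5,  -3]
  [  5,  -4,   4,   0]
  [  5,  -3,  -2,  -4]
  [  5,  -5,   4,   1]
-4

tr(A) = 1 + -4 + -2 + 1 = -4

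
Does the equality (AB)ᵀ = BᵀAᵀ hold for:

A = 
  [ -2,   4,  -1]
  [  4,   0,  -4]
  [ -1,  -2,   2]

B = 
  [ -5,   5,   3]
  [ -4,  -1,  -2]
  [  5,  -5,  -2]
Yes

(AB)ᵀ = 
  [-11, -40,  23]
  [ -9,  40, -13]
  [-12,  20,  -3]

BᵀAᵀ = 
  [-11, -40,  23]
  [ -9,  40, -13]
  [-12,  20,  -3]

Both sides are equal — this is the standard identity (AB)ᵀ = BᵀAᵀ, which holds for all A, B.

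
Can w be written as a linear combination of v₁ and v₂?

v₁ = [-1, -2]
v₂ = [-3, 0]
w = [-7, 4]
Yes

Form the augmented matrix and row-reduce:
[v₁|v₂|w] = 
  [ -1,  -3,  -7]
  [ -2,   0,   4]
R2 → R2 - (2)·R1
REF = 
  [ -1,  -3,  -7]
  [  0,   6,  18]

No row of the form [0 0 | nonzero], so the system is consistent. Back-substitution gives c₁ = -2, c₂ = 3: w = (-2)·v₁ + (3)·v₂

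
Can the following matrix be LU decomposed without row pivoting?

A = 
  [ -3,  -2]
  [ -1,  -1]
Yes.
A[1,1] = -3 ≠ 0, so Gaussian elimination proceeds without a row swap: multiplier ℓ₂₁ = (-1)/(-3) = 1/3, and U[2,2] = -1 - (1/3)(-2) = -1/3.
L = 
  [  1,   0]
  [1/3,   1]
U = 
  [  -3,   -2]
  [   0, -1/3]
Check row 2 of LU: [(1/3)(-3), (1/3)(-2) + (-1/3)] = [-1, -1] = row 2 of A ✓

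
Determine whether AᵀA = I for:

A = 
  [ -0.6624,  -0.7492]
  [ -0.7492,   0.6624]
Yes

AᵀA = 
  [  1.0001,   0]
  [  0,   1.0001]
≈ I (equal to I up to the 4-dp rounding of the entries)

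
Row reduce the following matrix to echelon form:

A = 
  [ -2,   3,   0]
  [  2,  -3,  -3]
Row operations:
R2 → R2 + (1)·R1

Resulting echelon form:
REF = 
  [ -2,   3,   0]
  [  0,   0,  -3]

Rank = 2 (number of non-zero pivot rows).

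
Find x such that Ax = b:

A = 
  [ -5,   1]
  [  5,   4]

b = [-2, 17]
Row reduce the augmented matrix [A|b]:
R2 → R2 + (1)·R1
REF = 
  [ -5,   1,  -2]
  [  0,   5,  15]

Back-substitution:
x₂ = 15 / 5 = 3
x₁ = (-2 - (1)(3)) / (-5) = 1

x = [1, 3]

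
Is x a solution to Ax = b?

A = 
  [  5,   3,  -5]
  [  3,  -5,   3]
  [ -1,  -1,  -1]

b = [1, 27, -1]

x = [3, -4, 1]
No

Ax = [-2, 32, 0] ≠ b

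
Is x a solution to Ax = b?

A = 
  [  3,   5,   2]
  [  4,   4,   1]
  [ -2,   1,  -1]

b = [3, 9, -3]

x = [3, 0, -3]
Yes

Ax = [3, 9, -3] = b ✓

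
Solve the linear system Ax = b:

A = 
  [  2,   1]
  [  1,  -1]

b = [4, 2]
Row reduce the augmented matrix [A|b]:
R2 → R2 - (1/2)·R1
REF = 
  [   2,    1,    4]
  [   0, -3/2,    0]

Back-substitution:
x₂ = 0 / (-3/2) = 0
x₁ = (4 - (1)(0)) / 2 = 2

x = [2, 0]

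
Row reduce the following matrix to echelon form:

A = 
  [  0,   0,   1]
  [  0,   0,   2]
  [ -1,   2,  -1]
Row operations:
Swap R1 ↔ R3
R3 → R3 - (1/2)·R2

Resulting echelon form:
REF = 
  [ -1,   2,  -1]
  [  0,   0,   2]
  [  0,   0,   0]

Rank = 2 (number of non-zero pivot rows).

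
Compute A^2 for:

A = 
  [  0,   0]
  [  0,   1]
A² = A·A:
A²[1,1] = (0)(0) + (0)(0) = 0
A²[1,2] = (0)(0) + (0)(1) = 0
A²[2,1] = (0)(0) + (1)(0) = 0
A²[2,2] = (0)(0) + (1)(1) = 1
A² = 
  [  0,   0]
  [  0,   1]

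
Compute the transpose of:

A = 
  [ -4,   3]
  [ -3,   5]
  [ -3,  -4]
Aᵀ = 
  [ -4,  -3,  -3]
  [  3,   5,  -4]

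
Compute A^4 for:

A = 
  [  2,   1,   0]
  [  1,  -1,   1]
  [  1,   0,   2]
A² = A·A:
A²[1,1] = (2)(2) + (1)(1) + (0)(1) = 5
A²[1,2] = (2)(1) + (1)(-1) + (0)(0) = 1
A²[1,3] = (2)(0) + (1)(1) + (0)(2) = 1
A²[2,1] = (1)(2) + (-1)(1) + (1)(1) = 2
A²[2,2] = (1)(1) + (-1)(-1) + (1)(0) = 2
A²[2,3] = (1)(0) + (-1)(1) + (1)(2) = 1
A²[3,1] = (1)(2) + (0)(1) + (2)(1) = 4
A²[3,2] = (1)(1) + (0)(-1) + (2)(0) = 1
A²[3,3] = (1)(0) + (0)(1) + (2)(2) = 4
A² = 
  [  5,   1,   1]
  [  2,   2,   1]
  [  4,   1,   4]

A^3 = A^2·A:
A^3[1,1] = (5)(2) + (1)(1) + (1)(1) = 12
A^3[1,2] = (5)(1) + (1)(-1) + (1)(0) = 4
A^3[1,3] = (5)(0) + (1)(1) + (1)(2) = 3
A^3[2,1] = (2)(2) + (2)(1) + (1)(1) = 7
A^3[2,2] = (2)(1) + (2)(-1) + (1)(0) = 0
A^3[2,3] = (2)(0) + (2)(1) + (1)(2) = 4
A^3[3,1] = (4)(2) + (1)(1) + (4)(1) = 13
A^3[3,2] = (4)(1) + (1)(-1) + (4)(0) = 3
A^3[3,3] = (4)(0) + (1)(1) + (4)(2) = 9
A^3 = 
  [ 12,   4,   3]
  [  7,   0,   4]
  [ 13,   3,   9]

A^4 = A^3·A:
A^4[1,1] = (12)(2) + (4)(1) + (3)(1) = 31
A^4[1,2] = (12)(1) + (4)(-1) + (3)(0) = 8
A^4[1,3] = (12)(0) + (4)(1) + (3)(2) = 10
A^4[2,1] = (7)(2) + (0)(1) + (4)(1) = 18
A^4[2,2] = (7)(1) + (0)(-1) + (4)(0) = 7
A^4[2,3] = (7)(0) + (0)(1) + (4)(2) = 8
A^4[3,1] = (13)(2) + (3)(1) + (9)(1) = 38
A^4[3,2] = (13)(1) + (3)(-1) + (9)(0) = 10
A^4[3,3] = (13)(0) + (3)(1) + (9)(2) = 21
A^4 = 
  [ 31,   8,  10]
  [ 18,   7,   8]
  [ 38,  10,  21]

Therefore
A^4 = 
  [ 31,   8,  10]
  [ 18,   7,   8]
  [ 38,  10,  21]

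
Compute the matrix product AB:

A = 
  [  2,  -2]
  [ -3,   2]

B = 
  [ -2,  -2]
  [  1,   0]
A is 2×2 and B is 2×2, so AB is 2×2. Each entry is (row of A)·(column of B):
AB[1,1] = (2)(-2) + (-2)(1) = -6
AB[1,2] = (2)(-2) + (-2)(0) = -4
AB[2,1] = (-3)(-2) + (2)(1) = 8
AB[2,2] = (-3)(-2) + (2)(0) = 6

AB = 
  [ -6,  -4]
  [  8,   6]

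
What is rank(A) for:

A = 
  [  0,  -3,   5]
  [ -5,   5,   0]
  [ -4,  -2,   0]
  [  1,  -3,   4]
Row reduce:
Swap R1 ↔ R2
R3 → R3 - (4/5)·R1
R4 → R4 + (1/5)·R1
R3 → R3 - (2)·R2
R4 → R4 - (2/3)·R2
R4 → R4 + (1/15)·R3
REF = 
  [ -5,   5,   0]
  [  0,  -3,   5]
  [  0,   0, -10]
  [  0,   0,   0]
Pivot columns: 1, 2, 3 → 3 pivots.

rank(A) = 3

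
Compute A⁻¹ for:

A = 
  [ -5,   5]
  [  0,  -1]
det(A) = (-5)(-1) - (5)(0) = 5
For a 2×2 matrix, A⁻¹ = (1/det(A)) · [[d, -b], [-c, a]]
    = (1/5) · [[-1, -5], [0, -5]]

A⁻¹ = 
  [-1/5,   -1]
  [   0,   -1]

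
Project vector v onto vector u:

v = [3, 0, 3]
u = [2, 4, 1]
proj_u(v) = [6/7, 12/7, 3/7]

v·u = (3)(2) + (0)(4) + (3)(1) = 9
u·u = (2)² + (4)² + (1)² = 21
proj_u(v) = (v·u / u·u) × u = (9/21) × u = (3/7) × u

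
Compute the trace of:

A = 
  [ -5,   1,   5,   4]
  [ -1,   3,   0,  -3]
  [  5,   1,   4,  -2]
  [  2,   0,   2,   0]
2

tr(A) = -5 + 3 + 4 + 0 = 2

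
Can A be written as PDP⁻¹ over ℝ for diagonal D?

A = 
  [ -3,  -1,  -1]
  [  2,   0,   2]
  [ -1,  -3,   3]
No

Characteristic polynomial: det(λI - A) = λ³ - 2λ + 4
Testing integer divisors of the constant term: p(-2) = 0, so (λ + 2) is a factor:
p(λ) = (λ + 2)(λ² - 2λ + 2)
λ² - 2λ + 2 = 0  ⇒  λ = (2 ± √((-2)² - 4·(2)))/2 = (2 ± √(-4))/2
  = 1 + i,  1 - i
Eigenvalues: -2, 1 + i, 1 - i  (≈ -2, 1 + 1i, 1 - 1i)
Has complex eigenvalues (not diagonalizable over ℝ).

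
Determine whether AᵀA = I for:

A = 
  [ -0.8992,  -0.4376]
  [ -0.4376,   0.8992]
Yes

AᵀA = 
  [  1.0001,   0]
  [  0,   1.0001]
≈ I (equal to I up to the 4-dp rounding of the entries)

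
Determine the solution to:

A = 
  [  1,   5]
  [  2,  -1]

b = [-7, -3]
Row reduce the augmented matrix [A|b]:
R2 → R2 - (2)·R1
REF = 
  [  1,   5,  -7]
  [  0, -11,  11]

Back-substitution:
x₂ = 11 / (-11) = -1
x₁ = (-7 - (5)(-1)) / 1 = -2

x = [-2, -1]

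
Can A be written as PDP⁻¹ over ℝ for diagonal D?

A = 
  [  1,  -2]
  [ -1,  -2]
Yes

tr(A) = -1, det(A) = -4
Characteristic polynomial: λ² - tr(A)λ + det(A) = λ² + λ - 4
λ² + λ - 4 = 0  ⇒  λ = (-1 ± √((1)² - 4·(-4)))/2 = (-1 ± √(17))/2
  = (-1 + √17)/2,  (-1 - √17)/2
Eigenvalues: (-1 + √17)/2, (-1 - √17)/2  (≈ 1.562, -2.562)
The two irrational eigenvalues are distinct (simple), so each has alg. mult. = geom. mult. = 1.
Sum of geometric multiplicities equals n, so A has n independent eigenvectors.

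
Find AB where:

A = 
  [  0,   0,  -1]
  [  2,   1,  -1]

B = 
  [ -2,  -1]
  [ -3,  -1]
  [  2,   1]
AB = 
  [ -2,  -1]
  [ -9,  -4]

A is 2×3 and B is 3×2, so AB is 2×2. Each entry is (row of A)·(column of B):
AB[1,1] = (0)(-2) + (0)(-3) + (-1)(2) = -2
AB[1,2] = (0)(-1) + (0)(-1) + (-1)(1) = -1
AB[2,1] = (2)(-2) + (1)(-3) + (-1)(2) = -9
AB[2,2] = (2)(-1) + (1)(-1) + (-1)(1) = -4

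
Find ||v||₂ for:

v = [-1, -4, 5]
6.481

||v||₂ = √((-1)² + (-4)² + (5)²) = √42 = 6.481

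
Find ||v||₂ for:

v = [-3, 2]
3.606

||v||₂ = √((-3)² + (2)²) = √13 = 3.606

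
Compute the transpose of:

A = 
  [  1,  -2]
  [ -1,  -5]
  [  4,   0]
Aᵀ = 
  [  1,  -1,   4]
  [ -2,  -5,   0]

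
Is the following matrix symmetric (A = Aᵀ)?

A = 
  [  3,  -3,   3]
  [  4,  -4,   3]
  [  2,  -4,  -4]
No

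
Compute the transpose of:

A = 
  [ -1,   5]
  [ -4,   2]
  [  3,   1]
Aᵀ = 
  [ -1,  -4,   3]
  [  5,   2,   1]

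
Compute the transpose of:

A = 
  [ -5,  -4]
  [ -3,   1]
Aᵀ = 
  [ -5,  -3]
  [ -4,   1]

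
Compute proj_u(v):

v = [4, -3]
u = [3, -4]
proj_u(v) = [72/25, -96/25]

v·u = (4)(3) + (-3)(-4) = 24
u·u = (3)² + (-4)² = 25
proj_u(v) = (v·u / u·u) × u = (24/25) × u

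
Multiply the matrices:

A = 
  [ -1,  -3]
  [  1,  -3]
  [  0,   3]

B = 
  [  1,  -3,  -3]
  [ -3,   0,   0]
A is 3×2 and B is 2×3, so AB is 3×3. Each entry is (row of A)·(column of B):
AB[1,1] = (-1)(1) + (-3)(-3) = 8
AB[1,2] = (-1)(-3) + (-3)(0) = 3
AB[1,3] = (-1)(-3) + (-3)(0) = 3
AB[2,1] = (1)(1) + (-3)(-3) = 10
AB[2,2] = (1)(-3) + (-3)(0) = -3
AB[2,3] = (1)(-3) + (-3)(0) = -3
AB[3,1] = (0)(1) + (3)(-3) = -9
AB[3,2] = (0)(-3) + (3)(0) = 0
AB[3,3] = (0)(-3) + (3)(0) = 0

AB = 
  [  8,   3,   3]
  [ 10,  -3,  -3]
  [ -9,   0,   0]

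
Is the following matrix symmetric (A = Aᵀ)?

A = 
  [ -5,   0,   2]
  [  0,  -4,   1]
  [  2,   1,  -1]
Yes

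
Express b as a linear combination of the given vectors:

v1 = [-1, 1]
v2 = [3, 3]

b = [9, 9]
c1 = 0, c2 = 3

b = 0·v1 + 3·v2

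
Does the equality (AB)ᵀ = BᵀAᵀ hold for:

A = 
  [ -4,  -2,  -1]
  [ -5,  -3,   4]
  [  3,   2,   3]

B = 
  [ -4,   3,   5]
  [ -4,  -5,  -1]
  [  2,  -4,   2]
Yes

(AB)ᵀ = 
  [ 22,  40, -14]
  [  2, -16, -13]
  [-20, -14,  19]

BᵀAᵀ = 
  [ 22,  40, -14]
  [  2, -16, -13]
  [-20, -14,  19]

Both sides are equal — this is the standard identity (AB)ᵀ = BᵀAᵀ, which holds for all A, B.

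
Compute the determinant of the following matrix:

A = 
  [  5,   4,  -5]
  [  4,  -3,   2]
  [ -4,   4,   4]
Cofactor expansion along row 1:
det(A) = (5)·((-3)(4) - (2)(4)) - (4)·((4)(4) - (2)(-4)) + (-5)·((4)(4) - (-3)(-4))
  = (5)(-20) - (4)(24) + (-5)(4)
  = -216

det(A) = -216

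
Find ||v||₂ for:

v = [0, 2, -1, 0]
2.236

||v||₂ = √((0)² + (2)² + (-1)² + (0)²) = √5 = 2.236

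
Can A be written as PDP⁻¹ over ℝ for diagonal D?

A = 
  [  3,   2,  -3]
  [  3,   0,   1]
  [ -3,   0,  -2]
Yes

Characteristic polynomial: det(λI - A) = λ³ - λ² - 21λ - 6
By the rational root theorem any rational root is an integer dividing 6; none of those is a root, so p(λ) has no rational roots and hence (being an irreducible cubic) no repeated roots.
Discriminant of the cubic: Δ = 34221
Δ > 0 ⇒ three distinct real eigenvalues: λ ≈ -3.942, -0.2909, 5.233
Three distinct real eigenvalues, so A has 3 independent eigenvectors.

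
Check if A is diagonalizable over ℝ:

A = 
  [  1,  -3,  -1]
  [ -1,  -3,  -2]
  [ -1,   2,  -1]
No

Characteristic polynomial: det(λI - A) = λ³ + 3λ² - λ - 9
By the rational root theorem any rational root is an integer dividing 9; none of those is a root, so p(λ) has no rational roots and hence (being an irreducible cubic) no repeated roots.
Discriminant of the cubic: Δ = -716
Δ < 0 ⇒ one real eigenvalue and a complex-conjugate pair: λ ≈ -2.263 + 0.8844i, -2.263 - 0.8844i, 1.525
Has complex eigenvalues (not diagonalizable over ℝ).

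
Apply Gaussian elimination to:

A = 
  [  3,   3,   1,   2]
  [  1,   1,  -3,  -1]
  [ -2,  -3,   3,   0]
Row operations:
R2 → R2 - (1/3)·R1
R3 → R3 + (2/3)·R1
Swap R2 ↔ R3

Resulting echelon form:
REF = 
  [    3,     3,     1,     2]
  [    0,    -1,  11/3,   4/3]
  [    0,     0, -10/3,  -5/3]

Rank = 3 (number of non-zero pivot rows).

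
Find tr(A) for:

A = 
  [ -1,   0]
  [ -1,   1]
0

tr(A) = -1 + 1 = 0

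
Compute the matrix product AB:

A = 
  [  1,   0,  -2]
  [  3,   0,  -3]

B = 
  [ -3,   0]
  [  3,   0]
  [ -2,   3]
A is 2×3 and B is 3×2, so AB is 2×2. Each entry is (row of A)·(column of B):
AB[1,1] = (1)(-3) + (0)(3) + (-2)(-2) = 1
AB[1,2] = (1)(0) + (0)(0) + (-2)(3) = -6
AB[2,1] = (3)(-3) + (0)(3) + (-3)(-2) = -3
AB[2,2] = (3)(0) + (0)(0) + (-3)(3) = -9

AB = 
  [  1,  -6]
  [ -3,  -9]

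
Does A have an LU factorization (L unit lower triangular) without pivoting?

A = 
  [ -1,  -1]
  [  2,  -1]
Yes.
A[1,1] = -1 ≠ 0, so Gaussian elimination proceeds without a row swap: multiplier ℓ₂₁ = (2)/(-1) = -2, and U[2,2] = -1 - (-2)(-1) = -3.
L = 
  [  1,   0]
  [ -2,   1]
U = 
  [ -1,  -1]
  [  0,  -3]
Check row 2 of LU: [(-2)(-1), (-2)(-1) + (-3)] = [2, -1] = row 2 of A ✓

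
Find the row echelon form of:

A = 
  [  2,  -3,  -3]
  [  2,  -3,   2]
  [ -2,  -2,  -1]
Row operations:
R2 → R2 - (1)·R1
R3 → R3 + (1)·R1
Swap R2 ↔ R3

Resulting echelon form:
REF = 
  [  2,  -3,  -3]
  [  0,  -5,  -4]
  [  0,   0,   5]

Rank = 3 (number of non-zero pivot rows).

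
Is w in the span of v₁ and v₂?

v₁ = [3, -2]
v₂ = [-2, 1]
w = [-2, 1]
Yes

Form the augmented matrix and row-reduce:
[v₁|v₂|w] = 
  [  3,  -2,  -2]
  [ -2,   1,   1]
R2 → R2 + (2/3)·R1
REF = 
  [   3,   -2,   -2]
  [   0, -1/3, -1/3]

No row of the form [0 0 | nonzero], so the system is consistent. Back-substitution gives c₁ = 0, c₂ = 1: w = (0)·v₁ + (1)·v₂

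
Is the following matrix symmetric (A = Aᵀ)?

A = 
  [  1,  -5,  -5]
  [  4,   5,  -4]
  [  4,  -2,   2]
No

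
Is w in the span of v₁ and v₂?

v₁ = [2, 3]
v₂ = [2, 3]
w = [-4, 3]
No

Form the augmented matrix and row-reduce:
[v₁|v₂|w] = 
  [  2,   2,  -4]
  [  3,   3,   3]
R2 → R2 - (3/2)·R1
REF = 
  [  2,   2,  -4]
  [  0,   0,   9]

Row 2 reads [0 0 | 9], i.e. 0 = 9, so the system is inconsistent and w ∉ span{v₁, v₂}.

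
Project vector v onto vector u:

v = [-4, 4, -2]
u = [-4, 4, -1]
proj_u(v) = [-136/33, 136/33, -34/33]

v·u = (-4)(-4) + (4)(4) + (-2)(-1) = 34
u·u = (-4)² + (4)² + (-1)² = 33
proj_u(v) = (v·u / u·u) × u = (34/33) × u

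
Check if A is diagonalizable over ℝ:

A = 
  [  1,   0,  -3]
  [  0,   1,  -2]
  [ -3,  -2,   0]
Yes

Characteristic polynomial: det(λI - A) = λ³ - 2λ² - 12λ + 13
Testing integer divisors of the constant term: p(1) = 0, so (λ - 1) is a factor:
p(λ) = (λ - 1)(λ² - λ - 13)
λ² - λ - 13 = 0  ⇒  λ = (1 ± √((-1)² - 4·(-13)))/2 = (1 ± √(53))/2
  = (1 + √53)/2,  (1 - √53)/2
Eigenvalues: 1, (1 + √53)/2, (1 - √53)/2  (≈ 1, 4.14, -3.14)
The two irrational eigenvalues are distinct (simple), so each has alg. mult. = geom. mult. = 1.
λ=1: alg. mult. = 1, geom. mult. = 3 - rank(A - (1)I) = 3 - 2 = 1
Sum of geometric multiplicities equals n, so A has n independent eigenvectors.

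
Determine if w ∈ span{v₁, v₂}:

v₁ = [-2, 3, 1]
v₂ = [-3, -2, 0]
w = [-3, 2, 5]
No

Form the augmented matrix and row-reduce:
[v₁|v₂|w] = 
  [ -2,  -3,  -3]
  [  3,  -2,   2]
  [  1,   0,   5]
R2 → R2 + (3/2)·R1
R3 → R3 + (1/2)·R1
R3 → R3 - (3/13)·R2
REF = 
  [   -2,    -3,    -3]
  [    0, -13/2,  -5/2]
  [    0,     0, 53/13]

Row 3 reads [0 0 | 53/13], i.e. 0 = 53/13, so the system is inconsistent and w ∉ span{v₁, v₂}.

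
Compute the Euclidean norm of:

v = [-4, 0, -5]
6.403

||v||₂ = √((-4)² + (0)² + (-5)²) = √41 = 6.403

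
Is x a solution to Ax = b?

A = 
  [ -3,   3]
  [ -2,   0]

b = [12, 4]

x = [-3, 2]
No

Ax = [15, 6] ≠ b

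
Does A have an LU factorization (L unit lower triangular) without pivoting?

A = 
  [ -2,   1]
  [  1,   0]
Yes.
A[1,1] = -2 ≠ 0, so Gaussian elimination proceeds without a row swap: multiplier ℓ₂₁ = (1)/(-2) = -1/2, and U[2,2] = 0 - (-1/2)(1) = 1/2.
L = 
  [   1,    0]
  [-1/2,    1]
U = 
  [ -2,   1]
  [  0, 1/2]
Check row 2 of LU: [(-1/2)(-2), (-1/2)(1) + (1/2)] = [1, 0] = row 2 of A ✓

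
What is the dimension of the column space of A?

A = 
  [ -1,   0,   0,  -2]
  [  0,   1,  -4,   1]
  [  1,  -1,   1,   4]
Row reduce:
R3 → R3 + (1)·R1
R3 → R3 + (1)·R2
REF = 
  [ -1,   0,   0,  -2]
  [  0,   1,  -4,   1]
  [  0,   0,  -3,   3]
Pivot columns: 1, 2, 3 → 3 pivots.
dim(Col(A)) = number of pivot columns = 3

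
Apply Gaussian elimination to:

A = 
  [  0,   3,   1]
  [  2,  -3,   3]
Row operations:
Swap R1 ↔ R2

Resulting echelon form:
REF = 
  [  2,  -3,   3]
  [  0,   3,   1]

Rank = 2 (number of non-zero pivot rows).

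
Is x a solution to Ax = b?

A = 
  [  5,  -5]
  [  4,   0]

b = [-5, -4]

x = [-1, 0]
Yes

Ax = [-5, -4] = b ✓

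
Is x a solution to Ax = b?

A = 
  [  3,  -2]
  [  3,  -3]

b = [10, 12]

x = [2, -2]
Yes

Ax = [10, 12] = b ✓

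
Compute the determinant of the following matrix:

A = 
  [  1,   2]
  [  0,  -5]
For a 2×2 matrix, det = ad - bc = (1)(-5) - (2)(0) = -5

det(A) = -5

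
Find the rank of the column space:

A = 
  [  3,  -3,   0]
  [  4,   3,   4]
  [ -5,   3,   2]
Row reduce:
R2 → R2 - (4/3)·R1
R3 → R3 + (5/3)·R1
R3 → R3 + (2/7)·R2
REF = 
  [   3,   -3,    0]
  [   0,    7,    4]
  [   0,    0, 22/7]
Pivot columns: 1, 2, 3 → 3 pivots.
dim(Col(A)) = number of pivot columns = 3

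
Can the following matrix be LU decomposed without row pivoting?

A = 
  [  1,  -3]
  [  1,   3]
Yes.
A[1,1] = 1 ≠ 0, so Gaussian elimination proceeds without a row swap: multiplier ℓ₂₁ = (1)/(1) = 1, and U[2,2] = 3 - (1)(-3) = 6.
L = 
  [  1,   0]
  [  1,   1]
U = 
  [  1,  -3]
  [  0,   6]
Check row 2 of LU: [(1)(1), (1)(-3) + 6] = [1, 3] = row 2 of A ✓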